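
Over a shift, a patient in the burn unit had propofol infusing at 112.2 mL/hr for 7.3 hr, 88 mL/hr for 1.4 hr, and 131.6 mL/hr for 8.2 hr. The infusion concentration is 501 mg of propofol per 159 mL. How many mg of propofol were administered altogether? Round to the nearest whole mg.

Concentration = 501 mg ÷ 159 mL = 3.150943 mg/mL
Stage 1: 112.2 mL/hr × 7.3 hr = 819.06 mL → 819.06 mL × 3.150943 mg/mL = 2580.812 mg
Stage 2: 88 mL/hr × 1.4 hr = 123.2 mL → 123.2 mL × 3.150943 mg/mL = 388.1962 mg
Stage 3: 131.6 mL/hr × 8.2 hr = 1079.12 mL → 1079.12 mL × 3.150943 mg/mL = 3400.246 mg
Total = 2580.812 + 388.1962 + 3400.246 = 6369.254 mg

6369 mg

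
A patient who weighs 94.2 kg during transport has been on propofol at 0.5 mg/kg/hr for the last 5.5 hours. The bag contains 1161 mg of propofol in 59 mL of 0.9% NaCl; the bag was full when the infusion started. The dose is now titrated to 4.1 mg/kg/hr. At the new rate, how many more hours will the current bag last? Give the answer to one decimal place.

Initial rate:
Dose = 0.5 mg/kg/hr × 94.2 kg = 47.1 mg/hr
Concentration = 1161 mg ÷ 59 mL = 19.67797 mg/mL
Rate = 47.1 mg/hr ÷ 19.67797 mg/mL = 2.39354 mL/hr
Volume infused so far = 2.39354 mL/hr × 5.5 hr = 13.16447 mL
Volume remaining = 59 − 13.16447 = 45.83553 mL
New rate:
Dose = 4.1 mg/kg/hr × 94.2 kg = 386.22 mg/hr
Rate = 386.22 mg/hr ÷ 19.67797 mg/mL = 19.62703 mL/hr
Time remaining = 45.83553 mL ÷ 19.62703 mL/hr = 2.335327 hr

2.3 hours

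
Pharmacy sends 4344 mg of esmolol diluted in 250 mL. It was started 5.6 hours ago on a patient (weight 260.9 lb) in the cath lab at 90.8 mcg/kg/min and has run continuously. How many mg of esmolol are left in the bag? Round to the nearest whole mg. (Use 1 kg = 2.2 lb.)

Weight = 260.9 lb ÷ 2.2 lb/kg = 118.5909 kg
Dose = 90.8 mcg/kg/min × 118.5909 kg = 10768.05 mcg/min
10768.05 mcg/min × 60 min/hr = 646083.3 mcg/hr
Concentration = 4344 mg ÷ 250 mL = 17.376 mg/mL = 17376 mcg/mL
Rate = 646083.3 mcg/hr ÷ 17376 mcg/mL = 37.18251 mL/hr
Volume infused = 37.18251 mL/hr × 5.6 hr = 208.222 mL
Volume remaining = 250 − 208.222 = 41.77795 mL
Drug remaining = 41.77795 mL × 17376 mcg/mL = 725933.7 mcg = 725.9337 mg

726 mg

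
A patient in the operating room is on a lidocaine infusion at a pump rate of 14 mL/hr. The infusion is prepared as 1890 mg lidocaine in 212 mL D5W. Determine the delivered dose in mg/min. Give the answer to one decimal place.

Concentration = 1890 mg ÷ 212 mL = 8.915094 mg/mL
Drug rate = 14 mL/hr × 8.915094 mg/mL = 124.8113 mg/hr
124.8113 mg/hr ÷ 60 min/hr = 2.080189 mg/min

2.1 mg/min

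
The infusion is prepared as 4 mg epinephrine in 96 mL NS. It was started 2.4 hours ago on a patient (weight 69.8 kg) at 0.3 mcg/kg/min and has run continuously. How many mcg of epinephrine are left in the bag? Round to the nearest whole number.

985 mcg

Dose = 0.3 mcg/kg/min × 69.8 kg = 20.94 mcg/min
20.94 mcg/min × 60 min/hr = 1256.4 mcg/hr
Concentration = 4 mg ÷ 96 mL = 0.04166667 mg/mL = 41.66667 mcg/mL
Rate = 1256.4 mcg/hr ÷ 41.66667 mcg/mL = 30.1536 mL/hr
Volume infused = 30.1536 mL/hr × 2.4 hr = 72.36864 mL
Volume remaining = 96 − 72.36864 = 23.63136 mL
Drug remaining = 23.63136 mL × 41.66667 mcg/mL = 984.64 mcg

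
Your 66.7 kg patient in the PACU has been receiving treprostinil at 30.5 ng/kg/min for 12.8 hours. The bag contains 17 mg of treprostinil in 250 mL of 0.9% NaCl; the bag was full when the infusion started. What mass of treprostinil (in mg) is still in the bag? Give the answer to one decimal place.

Dose = 30.5 ng/kg/min × 66.7 kg = 2034.35 ng/min
2034.35 ng/min × 60 min/hr = 122061 ng/hr
Concentration = 17 mg ÷ 250 mL = 0.068 mg/mL = 68000 ng/mL
Rate = 122061 ng/hr ÷ 68000 ng/mL = 1.795015 mL/hr
Volume infused = 1.795015 mL/hr × 12.8 hr = 22.97619 mL
Volume remaining = 250 − 22.97619 = 227.0238 mL
Drug remaining = 227.0238 mL × 68000 ng/mL = 15437619 ng = 15.43762 mg

15.4 mg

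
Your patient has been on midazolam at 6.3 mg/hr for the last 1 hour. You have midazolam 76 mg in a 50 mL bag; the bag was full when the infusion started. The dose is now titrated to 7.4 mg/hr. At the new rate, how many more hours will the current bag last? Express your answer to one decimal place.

9.4 hours

Initial rate:
Concentration = 76 mg ÷ 50 mL = 1.52 mg/mL
Rate = 6.3 mg/hr ÷ 1.52 mg/mL = 4.144737 mL/hr
Volume infused so far = 4.144737 mL/hr × 1 hr = 4.144737 mL
Volume remaining = 50 − 4.144737 = 45.85526 mL
New rate:
Rate = 7.4 mg/hr ÷ 1.52 mg/mL = 4.868421 mL/hr
Time remaining = 45.85526 mL ÷ 4.868421 mL/hr = 9.418919 hr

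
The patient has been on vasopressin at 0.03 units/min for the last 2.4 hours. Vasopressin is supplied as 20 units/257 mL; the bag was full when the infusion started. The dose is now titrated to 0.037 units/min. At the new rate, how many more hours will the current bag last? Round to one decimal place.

7.1 hours

Initial rate:
0.03 units/min × 60 min/hr = 1.8 units/hr
Concentration = 20 units ÷ 257 mL = 0.07782101 units/mL
Rate = 1.8 units/hr ÷ 0.07782101 units/mL = 23.13 mL/hr
Volume infused so far = 23.13 mL/hr × 2.4 hr = 55.512 mL
Volume remaining = 257 − 55.512 = 201.488 mL
New rate:
0.037 units/min × 60 min/hr = 2.22 units/hr
Rate = 2.22 units/hr ÷ 0.07782101 units/mL = 28.527 mL/hr
Time remaining = 201.488 mL ÷ 28.527 mL/hr = 7.063063 hr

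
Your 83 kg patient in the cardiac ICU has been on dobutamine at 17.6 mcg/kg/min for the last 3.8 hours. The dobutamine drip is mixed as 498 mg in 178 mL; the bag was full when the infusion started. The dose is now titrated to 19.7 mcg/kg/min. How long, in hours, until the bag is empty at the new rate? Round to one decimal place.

Initial rate:
Dose = 17.6 mcg/kg/min × 83 kg = 1460.8 mcg/min
1460.8 mcg/min × 60 min/hr = 87648 mcg/hr
Concentration = 498 mg ÷ 178 mL = 2.797753 mg/mL = 2797.753 mcg/mL
Rate = 87648 mcg/hr ÷ 2797.753 mcg/mL = 31.328 mL/hr
Volume infused so far = 31.328 mL/hr × 3.8 hr = 119.0464 mL
Volume remaining = 178 − 119.0464 = 58.9536 mL
New rate:
Dose = 19.7 mcg/kg/min × 83 kg = 1635.1 mcg/min
1635.1 mcg/min × 60 min/hr = 98106 mcg/hr
Rate = 98106 mcg/hr ÷ 2797.753 mcg/mL = 35.066 mL/hr
Time remaining = 58.9536 mL ÷ 35.066 mL/hr = 1.681218 hr

1.7 hours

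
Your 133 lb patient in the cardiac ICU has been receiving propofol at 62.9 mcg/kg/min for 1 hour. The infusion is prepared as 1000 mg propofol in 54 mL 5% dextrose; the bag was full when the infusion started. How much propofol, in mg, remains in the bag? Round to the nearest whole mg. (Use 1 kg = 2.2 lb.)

Weight = 133 lb ÷ 2.2 lb/kg = 60.45455 kg
Dose = 62.9 mcg/kg/min × 60.45455 kg = 3802.591 mcg/min
3802.591 mcg/min × 60 min/hr = 228155.5 mcg/hr
Concentration = 1000 mg ÷ 54 mL = 18.51852 mg/mL = 18518.52 mcg/mL
Rate = 228155.5 mcg/hr ÷ 18518.52 mcg/mL = 12.32039 mL/hr
Volume infused = 12.32039 mL/hr × 1 hr = 12.32039 mL
Volume remaining = 54 − 12.32039 = 41.67961 mL
Drug remaining = 41.67961 mL × 18518.52 mcg/mL = 771844.5 mcg = 771.8445 mg

772 mg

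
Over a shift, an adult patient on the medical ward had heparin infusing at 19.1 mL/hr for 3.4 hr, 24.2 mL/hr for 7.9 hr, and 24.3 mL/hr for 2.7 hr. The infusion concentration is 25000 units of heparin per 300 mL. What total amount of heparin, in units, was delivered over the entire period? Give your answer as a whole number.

26811 units

Concentration = 25000 units ÷ 300 mL = 83.33333 units/mL
Stage 1: 19.1 mL/hr × 3.4 hr = 64.94 mL → 64.94 mL × 83.33333 units/mL = 5411.667 units
Stage 2: 24.2 mL/hr × 7.9 hr = 191.18 mL → 191.18 mL × 83.33333 units/mL = 15931.67 units
Stage 3: 24.3 mL/hr × 2.7 hr = 65.61 mL → 65.61 mL × 83.33333 units/mL = 5467.5 units
Total = 5411.667 + 15931.67 + 5467.5 = 26810.83 units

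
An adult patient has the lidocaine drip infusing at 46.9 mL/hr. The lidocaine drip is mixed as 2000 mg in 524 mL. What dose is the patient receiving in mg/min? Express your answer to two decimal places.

2.98 mg/min

Concentration = 2000 mg ÷ 524 mL = 3.816794 mg/mL
Drug rate = 46.9 mL/hr × 3.816794 mg/mL = 179.0076 mg/hr
179.0076 mg/hr ÷ 60 min/hr = 2.983461 mg/min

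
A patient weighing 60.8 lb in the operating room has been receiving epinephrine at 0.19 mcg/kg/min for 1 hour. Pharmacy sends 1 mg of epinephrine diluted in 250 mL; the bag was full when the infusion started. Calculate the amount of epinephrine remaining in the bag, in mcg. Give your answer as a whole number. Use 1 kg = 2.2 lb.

685 mcg

Weight = 60.8 lb ÷ 2.2 lb/kg = 27.63636 kg
Dose = 0.19 mcg/kg/min × 27.63636 kg = 5.250909 mcg/min
5.250909 mcg/min × 60 min/hr = 315.0545 mcg/hr
Concentration = 1 mg ÷ 250 mL = 0.004 mg/mL = 4 mcg/mL
Rate = 315.0545 mcg/hr ÷ 4 mcg/mL = 78.76364 mL/hr
Volume infused = 78.76364 mL/hr × 1 hr = 78.76364 mL
Volume remaining = 250 − 78.76364 = 171.2364 mL
Drug remaining = 171.2364 mL × 4 mcg/mL = 684.9455 mcg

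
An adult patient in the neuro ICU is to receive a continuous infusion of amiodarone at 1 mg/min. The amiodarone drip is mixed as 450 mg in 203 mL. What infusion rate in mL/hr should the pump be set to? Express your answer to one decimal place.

1 mg/min × 60 min/hr = 60 mg/hr
Concentration = 450 mg ÷ 203 mL = 2.216749 mg/mL
Rate = 60 mg/hr ÷ 2.216749 mg/mL = 27.06667 mL/hr

27.1 mL/hr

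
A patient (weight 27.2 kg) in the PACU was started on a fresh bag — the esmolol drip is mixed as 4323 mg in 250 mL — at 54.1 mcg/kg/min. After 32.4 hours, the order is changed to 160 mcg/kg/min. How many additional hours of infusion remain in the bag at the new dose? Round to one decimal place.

5.6 hours

Initial rate:
Dose = 54.1 mcg/kg/min × 27.2 kg = 1471.52 mcg/min
1471.52 mcg/min × 60 min/hr = 88291.2 mcg/hr
Concentration = 4323 mg ÷ 250 mL = 17.292 mg/mL = 17292 mcg/mL
Rate = 88291.2 mcg/hr ÷ 17292 mcg/mL = 5.105899 mL/hr
Volume infused so far = 5.105899 mL/hr × 32.4 hr = 165.4311 mL
Volume remaining = 250 − 165.4311 = 84.56888 mL
New rate:
Dose = 160 mcg/kg/min × 27.2 kg = 4352 mcg/min
4352 mcg/min × 60 min/hr = 261120 mcg/hr
Rate = 261120 mcg/hr ÷ 17292 mcg/mL = 15.10062 mL/hr
Time remaining = 84.56888 mL ÷ 15.10062 mL/hr = 5.600357 hr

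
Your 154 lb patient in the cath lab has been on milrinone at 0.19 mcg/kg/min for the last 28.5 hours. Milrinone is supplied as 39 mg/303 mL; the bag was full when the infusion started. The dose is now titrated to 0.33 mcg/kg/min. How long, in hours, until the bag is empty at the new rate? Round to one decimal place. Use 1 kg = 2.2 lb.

Initial rate:
Weight = 154 lb ÷ 2.2 lb/kg = 70 kg
Dose = 0.19 mcg/kg/min × 70 kg = 13.3 mcg/min
13.3 mcg/min × 60 min/hr = 798 mcg/hr
Concentration = 39 mg ÷ 303 mL = 0.1287129 mg/mL = 128.7129 mcg/mL
Rate = 798 mcg/hr ÷ 128.7129 mcg/mL = 6.199846 mL/hr
Volume infused so far = 6.199846 mL/hr × 28.5 hr = 176.6956 mL
Volume remaining = 303 − 176.6956 = 126.3044 mL
New rate:
Dose = 0.33 mcg/kg/min × 70 kg = 23.1 mcg/min
23.1 mcg/min × 60 min/hr = 1386 mcg/hr
Rate = 1386 mcg/hr ÷ 128.7129 mcg/mL = 10.76815 mL/hr
Time remaining = 126.3044 mL ÷ 10.76815 mL/hr = 11.72944 hr

11.7 hours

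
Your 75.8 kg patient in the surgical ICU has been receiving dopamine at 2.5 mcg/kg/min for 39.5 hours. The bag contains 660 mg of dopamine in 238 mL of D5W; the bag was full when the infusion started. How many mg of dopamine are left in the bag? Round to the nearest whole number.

Dose = 2.5 mcg/kg/min × 75.8 kg = 189.5 mcg/min
189.5 mcg/min × 60 min/hr = 11370 mcg/hr
Concentration = 660 mg ÷ 238 mL = 2.773109 mg/mL = 2773.109 mcg/mL
Rate = 11370 mcg/hr ÷ 2773.109 mcg/mL = 4.100091 mL/hr
Volume infused = 4.100091 mL/hr × 39.5 hr = 161.9536 mL
Volume remaining = 238 − 161.9536 = 76.04641 mL
Drug remaining = 76.04641 mL × 2773.109 mcg/mL = 210885 mcg = 210.885 mg

211 mg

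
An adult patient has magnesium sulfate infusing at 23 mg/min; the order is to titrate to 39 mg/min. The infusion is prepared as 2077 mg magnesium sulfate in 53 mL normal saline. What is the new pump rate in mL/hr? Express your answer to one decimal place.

39 mg/min × 60 min/hr = 2340 mg/hr
Concentration = 2077 mg ÷ 53 mL = 39.18868 mg/mL
Rate = 2340 mg/hr ÷ 39.18868 mg/mL = 59.71112 mL/hr

59.7 mL/hr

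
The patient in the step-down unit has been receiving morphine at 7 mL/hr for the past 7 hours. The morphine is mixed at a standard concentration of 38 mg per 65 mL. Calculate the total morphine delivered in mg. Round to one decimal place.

28.6 mg

Concentration = 38 mg ÷ 65 mL = 0.5846154 mg/mL
Drug rate = 7 mL/hr × 0.5846154 mg/mL = 4.092308 mg/hr
Total = 4.092308 mg/hr × 7 hr = 28.64615 mg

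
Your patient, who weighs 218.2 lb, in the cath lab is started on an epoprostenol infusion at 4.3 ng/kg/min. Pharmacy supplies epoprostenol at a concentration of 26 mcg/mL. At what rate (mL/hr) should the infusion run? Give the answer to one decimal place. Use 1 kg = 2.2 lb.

Weight = 218.2 lb ÷ 2.2 lb/kg = 99.18182 kg
Dose = 4.3 ng/kg/min × 99.18182 kg = 426.4818 ng/min
426.4818 ng/min × 60 min/hr = 25588.91 ng/hr
Concentration = 26 mcg/mL = 26000 ng/mL
Rate = 25588.91 ng/hr ÷ 26000 ng/mL = 0.9841888 mL/hr

1.0 mL/hr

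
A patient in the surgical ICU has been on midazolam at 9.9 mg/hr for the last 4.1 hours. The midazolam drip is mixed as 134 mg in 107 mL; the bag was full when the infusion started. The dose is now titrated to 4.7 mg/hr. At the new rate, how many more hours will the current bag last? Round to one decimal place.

Initial rate:
Concentration = 134 mg ÷ 107 mL = 1.252336 mg/mL
Rate = 9.9 mg/hr ÷ 1.252336 mg/mL = 7.905224 mL/hr
Volume infused so far = 7.905224 mL/hr × 4.1 hr = 32.41142 mL
Volume remaining = 107 − 32.41142 = 74.58858 mL
New rate:
Rate = 4.7 mg/hr ÷ 1.252336 mg/mL = 3.752985 mL/hr
Time remaining = 74.58858 mL ÷ 3.752985 mL/hr = 19.87447 hr

19.9 hours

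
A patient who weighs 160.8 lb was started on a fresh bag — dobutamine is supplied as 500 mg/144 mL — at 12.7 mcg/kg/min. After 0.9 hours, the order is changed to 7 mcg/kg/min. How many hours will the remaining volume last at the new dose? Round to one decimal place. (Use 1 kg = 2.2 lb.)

Initial rate:
Weight = 160.8 lb ÷ 2.2 lb/kg = 73.09091 kg
Dose = 12.7 mcg/kg/min × 73.09091 kg = 928.2545 mcg/min
928.2545 mcg/min × 60 min/hr = 55695.27 mcg/hr
Concentration = 500 mg ÷ 144 mL = 3.472222 mg/mL = 3472.222 mcg/mL
Rate = 55695.27 mcg/hr ÷ 3472.222 mcg/mL = 16.04024 mL/hr
Volume infused so far = 16.04024 mL/hr × 0.9 hr = 14.43621 mL
Volume remaining = 144 − 14.43621 = 129.5638 mL
New rate:
Dose = 7 mcg/kg/min × 73.09091 kg = 511.6364 mcg/min
511.6364 mcg/min × 60 min/hr = 30698.18 mcg/hr
Rate = 30698.18 mcg/hr ÷ 3472.222 mcg/mL = 8.841076 mL/hr
Time remaining = 129.5638 mL ÷ 8.841076 mL/hr = 14.65475 hr

14.7 hours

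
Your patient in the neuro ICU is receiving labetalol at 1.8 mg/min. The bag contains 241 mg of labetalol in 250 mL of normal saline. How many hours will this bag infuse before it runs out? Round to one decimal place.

1.8 mg/min × 60 min/hr = 108 mg/hr
Concentration = 241 mg ÷ 250 mL = 0.964 mg/mL
Rate = 108 mg/hr ÷ 0.964 mg/mL = 112.0332 mL/hr
Duration = 250 mL ÷ 112.0332 mL/hr = 2.231481 hr

2.2 hours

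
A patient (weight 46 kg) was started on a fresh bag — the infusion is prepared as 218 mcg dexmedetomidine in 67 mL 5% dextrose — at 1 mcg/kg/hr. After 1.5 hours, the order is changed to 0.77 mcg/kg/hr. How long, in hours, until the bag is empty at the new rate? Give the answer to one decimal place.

Initial rate:
Dose = 1 mcg/kg/hr × 46 kg = 46 mcg/hr
Concentration = 218 mcg ÷ 67 mL = 3.253731 mcg/mL
Rate = 46 mcg/hr ÷ 3.253731 mcg/mL = 14.13761 mL/hr
Volume infused so far = 14.13761 mL/hr × 1.5 hr = 21.20642 mL
Volume remaining = 67 − 21.20642 = 45.79358 mL
New rate:
Dose = 0.77 mcg/kg/hr × 46 kg = 35.42 mcg/hr
Rate = 35.42 mcg/hr ÷ 3.253731 mcg/mL = 10.88596 mL/hr
Time remaining = 45.79358 mL ÷ 10.88596 mL/hr = 4.206663 hr

4.2 hours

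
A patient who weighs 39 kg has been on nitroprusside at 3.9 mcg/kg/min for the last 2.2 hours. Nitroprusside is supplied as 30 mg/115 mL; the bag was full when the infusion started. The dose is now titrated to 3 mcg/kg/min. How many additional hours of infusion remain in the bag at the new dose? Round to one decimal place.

1.4 hours

Initial rate:
Dose = 3.9 mcg/kg/min × 39 kg = 152.1 mcg/min
152.1 mcg/min × 60 min/hr = 9126 mcg/hr
Concentration = 30 mg ÷ 115 mL = 0.2608696 mg/mL = 260.8696 mcg/mL
Rate = 9126 mcg/hr ÷ 260.8696 mcg/mL = 34.983 mL/hr
Volume infused so far = 34.983 mL/hr × 2.2 hr = 76.9626 mL
Volume remaining = 115 − 76.9626 = 38.0374 mL
New rate:
Dose = 3 mcg/kg/min × 39 kg = 117 mcg/min
117 mcg/min × 60 min/hr = 7020 mcg/hr
Rate = 7020 mcg/hr ÷ 260.8696 mcg/mL = 26.91 mL/hr
Time remaining = 38.0374 mL ÷ 26.91 mL/hr = 1.413504 hr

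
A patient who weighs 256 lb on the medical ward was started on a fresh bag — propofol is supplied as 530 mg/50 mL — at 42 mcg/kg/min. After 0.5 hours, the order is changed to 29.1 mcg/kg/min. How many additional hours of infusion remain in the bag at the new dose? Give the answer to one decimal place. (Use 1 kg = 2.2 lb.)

1.9 hours

Initial rate:
Weight = 256 lb ÷ 2.2 lb/kg = 116.3636 kg
Dose = 42 mcg/kg/min × 116.3636 kg = 4887.273 mcg/min
4887.273 mcg/min × 60 min/hr = 293236.4 mcg/hr
Concentration = 530 mg ÷ 50 mL = 10.6 mg/mL = 10600 mcg/mL
Rate = 293236.4 mcg/hr ÷ 10600 mcg/mL = 27.66381 mL/hr
Volume infused so far = 27.66381 mL/hr × 0.5 hr = 13.8319 mL
Volume remaining = 50 − 13.8319 = 36.1681 mL
New rate:
Dose = 29.1 mcg/kg/min × 116.3636 kg = 3386.182 mcg/min
3386.182 mcg/min × 60 min/hr = 203170.9 mcg/hr
Rate = 203170.9 mcg/hr ÷ 10600 mcg/mL = 19.16707 mL/hr
Time remaining = 36.1681 mL ÷ 19.16707 mL/hr = 1.886992 hr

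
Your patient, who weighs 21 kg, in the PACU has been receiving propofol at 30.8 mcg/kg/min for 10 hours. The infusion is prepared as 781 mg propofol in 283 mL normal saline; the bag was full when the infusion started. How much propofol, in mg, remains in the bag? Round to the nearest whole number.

Dose = 30.8 mcg/kg/min × 21 kg = 646.8 mcg/min
646.8 mcg/min × 60 min/hr = 38808 mcg/hr
Concentration = 781 mg ÷ 283 mL = 2.759717 mg/mL = 2759.717 mcg/mL
Rate = 38808 mcg/hr ÷ 2759.717 mcg/mL = 14.06231 mL/hr
Volume infused = 14.06231 mL/hr × 10 hr = 140.6231 mL
Volume remaining = 283 − 140.6231 = 142.3769 mL
Drug remaining = 142.3769 mL × 2759.717 mcg/mL = 392920 mcg = 392.92 mg

393 mg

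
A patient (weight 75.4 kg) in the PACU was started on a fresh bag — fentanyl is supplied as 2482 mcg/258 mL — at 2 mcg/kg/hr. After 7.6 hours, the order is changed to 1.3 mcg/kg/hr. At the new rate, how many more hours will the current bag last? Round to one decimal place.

13.6 hours

Initial rate:
Dose = 2 mcg/kg/hr × 75.4 kg = 150.8 mcg/hr
Concentration = 2482 mcg ÷ 258 mL = 9.620155 mcg/mL
Rate = 150.8 mcg/hr ÷ 9.620155 mcg/mL = 15.67542 mL/hr
Volume infused so far = 15.67542 mL/hr × 7.6 hr = 119.1332 mL
Volume remaining = 258 − 119.1332 = 138.8668 mL
New rate:
Dose = 1.3 mcg/kg/hr × 75.4 kg = 98.02 mcg/hr
Rate = 98.02 mcg/hr ÷ 9.620155 mcg/mL = 10.18902 mL/hr
Time remaining = 138.8668 mL ÷ 10.18902 mL/hr = 13.62906 hr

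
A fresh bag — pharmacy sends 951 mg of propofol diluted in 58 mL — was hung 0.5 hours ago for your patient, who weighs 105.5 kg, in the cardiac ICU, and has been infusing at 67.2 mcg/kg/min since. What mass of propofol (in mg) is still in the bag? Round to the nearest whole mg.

738 mg

Dose = 67.2 mcg/kg/min × 105.5 kg = 7089.6 mcg/min
7089.6 mcg/min × 60 min/hr = 425376 mcg/hr
Concentration = 951 mg ÷ 58 mL = 16.39655 mg/mL = 16396.55 mcg/mL
Rate = 425376 mcg/hr ÷ 16396.55 mcg/mL = 25.94302 mL/hr
Volume infused = 25.94302 mL/hr × 0.5 hr = 12.97151 mL
Volume remaining = 58 − 12.97151 = 45.02849 mL
Drug remaining = 45.02849 mL × 16396.55 mcg/mL = 738312 mcg = 738.312 mg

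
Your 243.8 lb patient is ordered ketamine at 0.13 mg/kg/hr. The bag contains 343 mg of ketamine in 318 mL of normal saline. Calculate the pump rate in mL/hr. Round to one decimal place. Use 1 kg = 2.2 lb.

13.4 mL/hr

Weight = 243.8 lb ÷ 2.2 lb/kg = 110.8182 kg
Dose = 0.13 mg/kg/hr × 110.8182 kg = 14.40636 mg/hr
Concentration = 343 mg ÷ 318 mL = 1.078616 mg/mL
Rate = 14.40636 mg/hr ÷ 1.078616 mg/mL = 13.35634 mL/hr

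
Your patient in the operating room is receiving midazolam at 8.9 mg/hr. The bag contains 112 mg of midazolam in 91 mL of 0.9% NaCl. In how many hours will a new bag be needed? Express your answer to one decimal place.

Concentration = 112 mg ÷ 91 mL = 1.230769 mg/mL
Rate = 8.9 mg/hr ÷ 1.230769 mg/mL = 7.23125 mL/hr
Duration = 91 mL ÷ 7.23125 mL/hr = 12.58427 hr

12.6 hours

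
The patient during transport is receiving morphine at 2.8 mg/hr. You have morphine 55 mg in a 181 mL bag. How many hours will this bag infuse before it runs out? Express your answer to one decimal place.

19.6 hours

Concentration = 55 mg ÷ 181 mL = 0.3038674 mg/mL
Rate = 2.8 mg/hr ÷ 0.3038674 mg/mL = 9.214545 mL/hr
Duration = 181 mL ÷ 9.214545 mL/hr = 19.64286 hr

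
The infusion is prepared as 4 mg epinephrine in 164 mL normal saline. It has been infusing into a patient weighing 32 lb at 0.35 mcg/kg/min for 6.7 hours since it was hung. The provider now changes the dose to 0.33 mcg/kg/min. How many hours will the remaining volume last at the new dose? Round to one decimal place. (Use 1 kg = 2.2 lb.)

6.8 hours

Initial rate:
Weight = 32 lb ÷ 2.2 lb/kg = 14.54545 kg
Dose = 0.35 mcg/kg/min × 14.54545 kg = 5.090909 mcg/min
5.090909 mcg/min × 60 min/hr = 305.4545 mcg/hr
Concentration = 4 mg ÷ 164 mL = 0.02439024 mg/mL = 24.39024 mcg/mL
Rate = 305.4545 mcg/hr ÷ 24.39024 mcg/mL = 12.52364 mL/hr
Volume infused so far = 12.52364 mL/hr × 6.7 hr = 83.90836 mL
Volume remaining = 164 − 83.90836 = 80.09164 mL
New rate:
Dose = 0.33 mcg/kg/min × 14.54545 kg = 4.8 mcg/min
4.8 mcg/min × 60 min/hr = 288 mcg/hr
Rate = 288 mcg/hr ÷ 24.39024 mcg/mL = 11.808 mL/hr
Time remaining = 80.09164 mL ÷ 11.808 mL/hr = 6.782828 hr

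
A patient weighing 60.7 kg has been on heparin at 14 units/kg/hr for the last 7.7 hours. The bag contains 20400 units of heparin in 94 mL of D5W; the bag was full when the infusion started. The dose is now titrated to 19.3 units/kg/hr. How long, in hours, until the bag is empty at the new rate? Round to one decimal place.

11.8 hours

Initial rate:
Dose = 14 units/kg/hr × 60.7 kg = 849.8 units/hr
Concentration = 20400 units ÷ 94 mL = 217.0213 units/mL
Rate = 849.8 units/hr ÷ 217.0213 units/mL = 3.915745 mL/hr
Volume infused so far = 3.915745 mL/hr × 7.7 hr = 30.15124 mL
Volume remaining = 94 − 30.15124 = 63.84876 mL
New rate:
Dose = 19.3 units/kg/hr × 60.7 kg = 1171.51 units/hr
Rate = 1171.51 units/hr ÷ 217.0213 units/mL = 5.398134 mL/hr
Time remaining = 63.84876 mL ÷ 5.398134 mL/hr = 11.82793 hr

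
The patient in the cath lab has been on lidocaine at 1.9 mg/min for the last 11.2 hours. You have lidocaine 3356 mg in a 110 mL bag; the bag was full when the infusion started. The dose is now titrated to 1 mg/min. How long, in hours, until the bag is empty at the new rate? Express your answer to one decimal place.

Initial rate:
1.9 mg/min × 60 min/hr = 114 mg/hr
Concentration = 3356 mg ÷ 110 mL = 30.50909 mg/mL
Rate = 114 mg/hr ÷ 30.50909 mg/mL = 3.736591 mL/hr
Volume infused so far = 3.736591 mL/hr × 11.2 hr = 41.84982 mL
Volume remaining = 110 − 41.84982 = 68.15018 mL
New rate:
1 mg/min × 60 min/hr = 60 mg/hr
Rate = 60 mg/hr ÷ 30.50909 mg/mL = 1.966627 mL/hr
Time remaining = 68.15018 mL ÷ 1.966627 mL/hr = 34.65333 hr

34.7 hours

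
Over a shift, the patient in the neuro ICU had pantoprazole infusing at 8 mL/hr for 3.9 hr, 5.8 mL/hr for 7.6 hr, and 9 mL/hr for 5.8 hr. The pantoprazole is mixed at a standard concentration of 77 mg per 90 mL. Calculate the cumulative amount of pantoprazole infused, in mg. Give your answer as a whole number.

Concentration = 77 mg ÷ 90 mL = 0.8555556 mg/mL
Stage 1: 8 mL/hr × 3.9 hr = 31.2 mL → 31.2 mL × 0.8555556 mg/mL = 26.69333 mg
Stage 2: 5.8 mL/hr × 7.6 hr = 44.08 mL → 44.08 mL × 0.8555556 mg/mL = 37.71289 mg
Stage 3: 9 mL/hr × 5.8 hr = 52.2 mL → 52.2 mL × 0.8555556 mg/mL = 44.66 mg
Total = 26.69333 + 37.71289 + 44.66 = 109.0662 mg

109 mg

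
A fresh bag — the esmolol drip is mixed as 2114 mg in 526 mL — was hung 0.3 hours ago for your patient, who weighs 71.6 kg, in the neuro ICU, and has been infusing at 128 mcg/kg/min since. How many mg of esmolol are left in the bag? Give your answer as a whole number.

1949 mg

Dose = 128 mcg/kg/min × 71.6 kg = 9164.8 mcg/min
9164.8 mcg/min × 60 min/hr = 549888 mcg/hr
Concentration = 2114 mg ÷ 526 mL = 4.019011 mg/mL = 4019.011 mcg/mL
Rate = 549888 mcg/hr ÷ 4019.011 mcg/mL = 136.8217 mL/hr
Volume infused = 136.8217 mL/hr × 0.3 hr = 41.04651 mL
Volume remaining = 526 − 41.04651 = 484.9535 mL
Drug remaining = 484.9535 mL × 4019.011 mcg/mL = 1949034 mcg = 1949.034 mg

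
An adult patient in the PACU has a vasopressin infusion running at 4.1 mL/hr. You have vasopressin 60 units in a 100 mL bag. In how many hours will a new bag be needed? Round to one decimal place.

24.4 hours

Duration = 100 mL ÷ 4.1 mL/hr = 24.39024 hr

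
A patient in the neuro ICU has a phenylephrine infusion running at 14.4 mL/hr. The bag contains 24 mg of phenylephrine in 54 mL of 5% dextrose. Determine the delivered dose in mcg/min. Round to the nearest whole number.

107 mcg/min

Concentration = 24 mg ÷ 54 mL = 0.4444444 mg/mL = 444.4444 mcg/mL
Drug rate = 14.4 mL/hr × 444.4444 mcg/mL = 6400 mcg/hr
6400 mcg/hr ÷ 60 min/hr = 106.6667 mcg/min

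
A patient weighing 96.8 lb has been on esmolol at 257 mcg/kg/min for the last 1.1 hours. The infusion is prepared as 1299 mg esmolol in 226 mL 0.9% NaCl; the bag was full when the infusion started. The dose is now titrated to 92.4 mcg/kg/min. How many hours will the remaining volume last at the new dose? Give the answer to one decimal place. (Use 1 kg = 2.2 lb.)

Initial rate:
Weight = 96.8 lb ÷ 2.2 lb/kg = 44 kg
Dose = 257 mcg/kg/min × 44 kg = 11308 mcg/min
11308 mcg/min × 60 min/hr = 678480 mcg/hr
Concentration = 1299 mg ÷ 226 mL = 5.747788 mg/mL = 5747.788 mcg/mL
Rate = 678480 mcg/hr ÷ 5747.788 mcg/mL = 118.0419 mL/hr
Volume infused so far = 118.0419 mL/hr × 1.1 hr = 129.8461 mL
Volume remaining = 226 − 129.8461 = 96.15387 mL
New rate:
Dose = 92.4 mcg/kg/min × 44 kg = 4065.6 mcg/min
4065.6 mcg/min × 60 min/hr = 243936 mcg/hr
Rate = 243936 mcg/hr ÷ 5747.788 mcg/mL = 42.43998 mL/hr
Time remaining = 96.15387 mL ÷ 42.43998 mL/hr = 2.265643 hr

2.3 hours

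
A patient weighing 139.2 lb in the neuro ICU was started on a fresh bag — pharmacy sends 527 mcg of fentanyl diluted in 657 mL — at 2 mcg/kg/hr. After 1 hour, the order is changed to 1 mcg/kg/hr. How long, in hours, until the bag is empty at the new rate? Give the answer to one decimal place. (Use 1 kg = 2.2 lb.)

6.3 hours

Initial rate:
Weight = 139.2 lb ÷ 2.2 lb/kg = 63.27273 kg
Dose = 2 mcg/kg/hr × 63.27273 kg = 126.5455 mcg/hr
Concentration = 527 mcg ÷ 657 mL = 0.8021309 mcg/mL
Rate = 126.5455 mcg/hr ÷ 0.8021309 mcg/mL = 157.7616 mL/hr
Volume infused so far = 157.7616 mL/hr × 1 hr = 157.7616 mL
Volume remaining = 657 − 157.7616 = 499.2384 mL
New rate:
Dose = 1 mcg/kg/hr × 63.27273 kg = 63.27273 mcg/hr
Rate = 63.27273 mcg/hr ÷ 0.8021309 mcg/mL = 78.8808 mL/hr
Time remaining = 499.2384 mL ÷ 78.8808 mL/hr = 6.329023 hr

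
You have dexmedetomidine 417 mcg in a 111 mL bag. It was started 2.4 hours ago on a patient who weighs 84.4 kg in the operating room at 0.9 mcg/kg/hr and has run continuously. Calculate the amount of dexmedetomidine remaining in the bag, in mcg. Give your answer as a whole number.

235 mcg

Dose = 0.9 mcg/kg/hr × 84.4 kg = 75.96 mcg/hr
Concentration = 417 mcg ÷ 111 mL = 3.756757 mcg/mL
Rate = 75.96 mcg/hr ÷ 3.756757 mcg/mL = 20.21957 mL/hr
Volume infused = 20.21957 mL/hr × 2.4 hr = 48.52696 mL
Volume remaining = 111 − 48.52696 = 62.47304 mL
Drug remaining = 62.47304 mL × 3.756757 mcg/mL = 234.696 mcg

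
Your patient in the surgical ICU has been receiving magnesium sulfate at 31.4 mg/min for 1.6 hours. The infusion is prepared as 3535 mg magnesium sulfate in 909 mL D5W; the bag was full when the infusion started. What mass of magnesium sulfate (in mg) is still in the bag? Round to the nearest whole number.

31.4 mg/min × 60 min/hr = 1884 mg/hr
Concentration = 3535 mg ÷ 909 mL = 3.888889 mg/mL
Rate = 1884 mg/hr ÷ 3.888889 mg/mL = 484.4571 mL/hr
Volume infused = 484.4571 mL/hr × 1.6 hr = 775.1314 mL
Volume remaining = 909 − 775.1314 = 133.8686 mL
Drug remaining = 133.8686 mL × 3.888889 mg/mL = 520.6 mg

521 mg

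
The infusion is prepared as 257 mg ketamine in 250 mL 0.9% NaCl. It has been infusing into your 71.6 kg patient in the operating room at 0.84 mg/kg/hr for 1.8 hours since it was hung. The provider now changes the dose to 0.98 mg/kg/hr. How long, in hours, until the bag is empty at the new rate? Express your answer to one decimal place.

2.1 hours

Initial rate:
Dose = 0.84 mg/kg/hr × 71.6 kg = 60.144 mg/hr
Concentration = 257 mg ÷ 250 mL = 1.028 mg/mL
Rate = 60.144 mg/hr ÷ 1.028 mg/mL = 58.50584 mL/hr
Volume infused so far = 58.50584 mL/hr × 1.8 hr = 105.3105 mL
Volume remaining = 250 − 105.3105 = 144.6895 mL
New rate:
Dose = 0.98 mg/kg/hr × 71.6 kg = 70.168 mg/hr
Rate = 70.168 mg/hr ÷ 1.028 mg/mL = 68.25681 mL/hr
Time remaining = 144.6895 mL ÷ 68.25681 mL/hr = 2.119781 hr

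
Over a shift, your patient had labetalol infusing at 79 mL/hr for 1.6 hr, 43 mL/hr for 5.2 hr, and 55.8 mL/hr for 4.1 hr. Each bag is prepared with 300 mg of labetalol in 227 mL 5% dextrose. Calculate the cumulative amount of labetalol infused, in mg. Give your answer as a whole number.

Concentration = 300 mg ÷ 227 mL = 1.321586 mg/mL
Stage 1: 79 mL/hr × 1.6 hr = 126.4 mL → 126.4 mL × 1.321586 mg/mL = 167.0485 mg
Stage 2: 43 mL/hr × 5.2 hr = 223.6 mL → 223.6 mL × 1.321586 mg/mL = 295.5066 mg
Stage 3: 55.8 mL/hr × 4.1 hr = 228.78 mL → 228.78 mL × 1.321586 mg/mL = 302.3524 mg
Total = 167.0485 + 295.5066 + 302.3524 = 764.9075 mg

765 mg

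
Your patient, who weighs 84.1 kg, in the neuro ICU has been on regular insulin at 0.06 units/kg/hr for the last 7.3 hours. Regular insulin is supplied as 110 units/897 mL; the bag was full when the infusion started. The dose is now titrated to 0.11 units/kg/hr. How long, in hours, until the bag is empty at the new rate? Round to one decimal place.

7.9 hours

Initial rate:
Dose = 0.06 units/kg/hr × 84.1 kg = 5.046 units/hr
Concentration = 110 units ÷ 897 mL = 0.122631 units/mL
Rate = 5.046 units/hr ÷ 0.122631 units/mL = 41.14784 mL/hr
Volume infused so far = 41.14784 mL/hr × 7.3 hr = 300.3792 mL
Volume remaining = 897 − 300.3792 = 596.6208 mL
New rate:
Dose = 0.11 units/kg/hr × 84.1 kg = 9.251 units/hr
Rate = 9.251 units/hr ÷ 0.122631 units/mL = 75.4377 mL/hr
Time remaining = 596.6208 mL ÷ 75.4377 mL/hr = 7.908788 hr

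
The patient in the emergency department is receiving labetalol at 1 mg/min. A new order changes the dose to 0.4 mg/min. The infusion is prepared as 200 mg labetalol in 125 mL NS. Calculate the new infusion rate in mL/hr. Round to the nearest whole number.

0.4 mg/min × 60 min/hr = 24 mg/hr
Concentration = 200 mg ÷ 125 mL = 1.6 mg/mL
Rate = 24 mg/hr ÷ 1.6 mg/mL = 15 mL/hr

15 mL/hr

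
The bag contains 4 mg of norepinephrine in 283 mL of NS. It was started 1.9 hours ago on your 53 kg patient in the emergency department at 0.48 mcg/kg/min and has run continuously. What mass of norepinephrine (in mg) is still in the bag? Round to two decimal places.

Dose = 0.48 mcg/kg/min × 53 kg = 25.44 mcg/min
25.44 mcg/min × 60 min/hr = 1526.4 mcg/hr
Concentration = 4 mg ÷ 283 mL = 0.01413428 mg/mL = 14.13428 mcg/mL
Rate = 1526.4 mcg/hr ÷ 14.13428 mcg/mL = 107.9928 mL/hr
Volume infused = 107.9928 mL/hr × 1.9 hr = 205.1863 mL
Volume remaining = 283 − 205.1863 = 77.81368 mL
Drug remaining = 77.81368 mL × 14.13428 mcg/mL = 1099.84 mcg = 1.09984 mg

1.10 mg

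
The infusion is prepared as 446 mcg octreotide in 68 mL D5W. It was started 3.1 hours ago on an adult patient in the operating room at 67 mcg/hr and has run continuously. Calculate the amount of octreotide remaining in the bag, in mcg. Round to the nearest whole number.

Concentration = 446 mcg ÷ 68 mL = 6.558824 mcg/mL
Rate = 67 mcg/hr ÷ 6.558824 mcg/mL = 10.21525 mL/hr
Volume infused = 10.21525 mL/hr × 3.1 hr = 31.66726 mL
Volume remaining = 68 − 31.66726 = 36.33274 mL
Drug remaining = 36.33274 mL × 6.558824 mcg/mL = 238.3 mcg

238 mcg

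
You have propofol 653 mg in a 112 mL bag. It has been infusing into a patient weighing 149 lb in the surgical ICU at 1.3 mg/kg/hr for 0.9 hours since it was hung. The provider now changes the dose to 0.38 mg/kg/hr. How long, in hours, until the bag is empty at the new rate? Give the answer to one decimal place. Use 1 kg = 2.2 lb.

22.3 hours

Initial rate:
Weight = 149 lb ÷ 2.2 lb/kg = 67.72727 kg
Dose = 1.3 mg/kg/hr × 67.72727 kg = 88.04545 mg/hr
Concentration = 653 mg ÷ 112 mL = 5.830357 mg/mL
Rate = 88.04545 mg/hr ÷ 5.830357 mg/mL = 15.10121 mL/hr
Volume infused so far = 15.10121 mL/hr × 0.9 hr = 13.59109 mL
Volume remaining = 112 − 13.59109 = 98.40891 mL
New rate:
Dose = 0.38 mg/kg/hr × 67.72727 kg = 25.73636 mg/hr
Rate = 25.73636 mg/hr ÷ 5.830357 mg/mL = 4.4142 mL/hr
Time remaining = 98.40891 mL ÷ 4.4142 mL/hr = 22.29371 hr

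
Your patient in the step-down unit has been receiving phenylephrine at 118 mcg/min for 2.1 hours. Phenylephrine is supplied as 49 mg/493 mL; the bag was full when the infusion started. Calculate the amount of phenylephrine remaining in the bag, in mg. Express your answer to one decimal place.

118 mcg/min × 60 min/hr = 7080 mcg/hr
Concentration = 49 mg ÷ 493 mL = 0.09939148 mg/mL = 99.39148 mcg/mL
Rate = 7080 mcg/hr ÷ 99.39148 mcg/mL = 71.23347 mL/hr
Volume infused = 71.23347 mL/hr × 2.1 hr = 149.5903 mL
Volume remaining = 493 − 149.5903 = 343.4097 mL
Drug remaining = 343.4097 mL × 99.39148 mcg/mL = 34132 mcg = 34.132 mg

34.1 mg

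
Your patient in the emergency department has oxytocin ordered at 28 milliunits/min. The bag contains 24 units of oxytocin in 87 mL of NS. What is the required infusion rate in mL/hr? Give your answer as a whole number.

28 milliunits/min × 60 min/hr = 1680 milliunits/hr
Concentration = 24 units ÷ 87 mL = 0.2758621 units/mL = 275.8621 milliunits/mL
Rate = 1680 milliunits/hr ÷ 275.8621 milliunits/mL = 6.09 mL/hr

6 mL/hr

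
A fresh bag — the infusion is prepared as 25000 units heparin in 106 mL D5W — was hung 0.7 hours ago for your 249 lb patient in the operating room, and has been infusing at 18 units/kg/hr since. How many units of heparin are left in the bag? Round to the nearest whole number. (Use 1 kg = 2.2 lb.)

Weight = 249 lb ÷ 2.2 lb/kg = 113.1818 kg
Dose = 18 units/kg/hr × 113.1818 kg = 2037.273 units/hr
Concentration = 25000 units ÷ 106 mL = 235.8491 units/mL
Rate = 2037.273 units/hr ÷ 235.8491 units/mL = 8.638036 mL/hr
Volume infused = 8.638036 mL/hr × 0.7 hr = 6.046625 mL
Volume remaining = 106 − 6.046625 = 99.95337 mL
Drug remaining = 99.95337 mL × 235.8491 units/mL = 23573.91 units

23574 units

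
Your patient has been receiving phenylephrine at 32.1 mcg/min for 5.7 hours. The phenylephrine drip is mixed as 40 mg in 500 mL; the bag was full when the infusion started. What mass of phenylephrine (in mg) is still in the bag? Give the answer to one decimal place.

29.0 mg

32.1 mcg/min × 60 min/hr = 1926 mcg/hr
Concentration = 40 mg ÷ 500 mL = 0.08 mg/mL = 80 mcg/mL
Rate = 1926 mcg/hr ÷ 80 mcg/mL = 24.075 mL/hr
Volume infused = 24.075 mL/hr × 5.7 hr = 137.2275 mL
Volume remaining = 500 − 137.2275 = 362.7725 mL
Drug remaining = 362.7725 mL × 80 mcg/mL = 29021.8 mcg = 29.0218 mg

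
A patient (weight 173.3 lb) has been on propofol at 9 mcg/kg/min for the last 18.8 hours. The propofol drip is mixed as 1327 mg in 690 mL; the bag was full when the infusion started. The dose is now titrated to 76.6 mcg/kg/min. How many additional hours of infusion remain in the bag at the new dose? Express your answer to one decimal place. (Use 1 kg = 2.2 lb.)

1.5 hours

Initial rate:
Weight = 173.3 lb ÷ 2.2 lb/kg = 78.77273 kg
Dose = 9 mcg/kg/min × 78.77273 kg = 708.9545 mcg/min
708.9545 mcg/min × 60 min/hr = 42537.27 mcg/hr
Concentration = 1327 mg ÷ 690 mL = 1.923188 mg/mL = 1923.188 mcg/mL
Rate = 42537.27 mcg/hr ÷ 1923.188 mcg/mL = 22.1181 mL/hr
Volume infused so far = 22.1181 mL/hr × 18.8 hr = 415.8203 mL
Volume remaining = 690 − 415.8203 = 274.1797 mL
New rate:
Dose = 76.6 mcg/kg/min × 78.77273 kg = 6033.991 mcg/min
6033.991 mcg/min × 60 min/hr = 362039.5 mcg/hr
Rate = 362039.5 mcg/hr ÷ 1923.188 mcg/mL = 188.2496 mL/hr
Time remaining = 274.1797 mL ÷ 188.2496 mL/hr = 1.456469 hr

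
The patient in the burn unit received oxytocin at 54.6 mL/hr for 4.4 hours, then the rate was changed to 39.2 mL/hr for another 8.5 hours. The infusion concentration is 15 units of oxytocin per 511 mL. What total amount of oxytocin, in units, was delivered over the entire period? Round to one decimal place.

16.8 units

Concentration = 15 units ÷ 511 mL = 0.02935421 units/mL
Stage 1: 54.6 mL/hr × 4.4 hr = 240.24 mL → 240.24 mL × 0.02935421 units/mL = 7.052055 units
Stage 2: 39.2 mL/hr × 8.5 hr = 333.2 mL → 333.2 mL × 0.02935421 units/mL = 9.780822 units
Total = 7.052055 + 9.780822 = 16.83288 units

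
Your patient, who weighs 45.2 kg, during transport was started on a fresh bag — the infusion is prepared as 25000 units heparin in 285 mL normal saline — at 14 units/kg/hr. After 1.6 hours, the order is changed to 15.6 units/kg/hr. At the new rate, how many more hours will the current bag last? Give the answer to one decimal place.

Initial rate:
Dose = 14 units/kg/hr × 45.2 kg = 632.8 units/hr
Concentration = 25000 units ÷ 285 mL = 87.7193 units/mL
Rate = 632.8 units/hr ÷ 87.7193 units/mL = 7.21392 mL/hr
Volume infused so far = 7.21392 mL/hr × 1.6 hr = 11.54227 mL
Volume remaining = 285 − 11.54227 = 273.4577 mL
New rate:
Dose = 15.6 units/kg/hr × 45.2 kg = 705.12 units/hr
Rate = 705.12 units/hr ÷ 87.7193 units/mL = 8.038368 mL/hr
Time remaining = 273.4577 mL ÷ 8.038368 mL/hr = 34.01906 hr

34.0 hours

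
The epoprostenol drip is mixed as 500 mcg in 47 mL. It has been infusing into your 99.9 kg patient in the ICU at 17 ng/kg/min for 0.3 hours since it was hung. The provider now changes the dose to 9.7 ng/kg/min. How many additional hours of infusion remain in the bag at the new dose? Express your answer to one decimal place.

8.1 hours

Initial rate:
Dose = 17 ng/kg/min × 99.9 kg = 1698.3 ng/min
1698.3 ng/min × 60 min/hr = 101898 ng/hr
Concentration = 500 mcg ÷ 47 mL = 10.6383 mcg/mL = 10638.3 ng/mL
Rate = 101898 ng/hr ÷ 10638.3 ng/mL = 9.578412 mL/hr
Volume infused so far = 9.578412 mL/hr × 0.3 hr = 2.873524 mL
Volume remaining = 47 − 2.873524 = 44.12648 mL
New rate:
Dose = 9.7 ng/kg/min × 99.9 kg = 969.03 ng/min
969.03 ng/min × 60 min/hr = 58141.8 ng/hr
Rate = 58141.8 ng/hr ÷ 10638.3 ng/mL = 5.465329 mL/hr
Time remaining = 44.12648 mL ÷ 5.465329 mL/hr = 8.073892 hr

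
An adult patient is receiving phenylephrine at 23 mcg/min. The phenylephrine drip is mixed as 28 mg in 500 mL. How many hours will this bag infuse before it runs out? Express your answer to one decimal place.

23 mcg/min × 60 min/hr = 1380 mcg/hr
Concentration = 28 mg ÷ 500 mL = 0.056 mg/mL = 56 mcg/mL
Rate = 1380 mcg/hr ÷ 56 mcg/mL = 24.64286 mL/hr
Duration = 500 mL ÷ 24.64286 mL/hr = 20.28986 hr

20.3 hours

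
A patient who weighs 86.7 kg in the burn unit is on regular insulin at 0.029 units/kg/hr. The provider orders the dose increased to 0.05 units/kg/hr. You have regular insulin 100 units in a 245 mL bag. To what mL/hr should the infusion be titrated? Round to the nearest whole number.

11 mL/hr

Dose = 0.05 units/kg/hr × 86.7 kg = 4.335 units/hr
Concentration = 100 units ÷ 245 mL = 0.4081633 units/mL
Rate = 4.335 units/hr ÷ 0.4081633 units/mL = 10.62075 mL/hr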